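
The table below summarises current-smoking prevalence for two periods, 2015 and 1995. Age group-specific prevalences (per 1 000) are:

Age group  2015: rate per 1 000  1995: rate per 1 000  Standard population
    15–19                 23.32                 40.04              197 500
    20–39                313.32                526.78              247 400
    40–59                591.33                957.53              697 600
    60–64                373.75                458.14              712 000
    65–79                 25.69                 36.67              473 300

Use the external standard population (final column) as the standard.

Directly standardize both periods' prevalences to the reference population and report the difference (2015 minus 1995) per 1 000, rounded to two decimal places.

Standard total = 2 327 800; weights = 0.0848, 0.1063, 0.2997, 0.3059, 0.2033.
2015: 0.0848×23.32 + 0.1063×313.32 + 0.2997×591.33 + 0.3059×373.75 + 0.2033×25.69 = 332.0311 per 1 000.
1995: 0.0848×40.04 + 0.1063×526.78 + 0.2997×957.53 + 0.3059×458.14 + 0.2033×36.67 = 493.9246 per 1 000.
Difference = 332.0311 − 493.9246 = -161.8936.

-161.89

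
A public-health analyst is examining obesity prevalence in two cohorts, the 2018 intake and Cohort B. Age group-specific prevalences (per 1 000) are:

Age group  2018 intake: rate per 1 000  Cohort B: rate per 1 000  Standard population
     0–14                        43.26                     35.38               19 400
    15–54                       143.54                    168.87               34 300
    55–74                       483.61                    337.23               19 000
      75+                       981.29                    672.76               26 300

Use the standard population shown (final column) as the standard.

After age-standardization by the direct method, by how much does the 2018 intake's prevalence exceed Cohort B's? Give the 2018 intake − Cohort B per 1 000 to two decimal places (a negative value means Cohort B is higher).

102.82

Standard total = 99 000; weights = 0.1960, 0.3465, 0.1919, 0.2657.
The 2018 intake: 0.1960×43.26 + 0.3465×143.54 + 0.1919×483.61 + 0.2657×981.29 = 411.7089 per 1 000.
Cohort B: 0.1960×35.38 + 0.3465×168.87 + 0.1919×337.23 + 0.2657×672.76 = 308.8846 per 1 000.
Difference = 411.7089 − 308.8846 = 102.8244.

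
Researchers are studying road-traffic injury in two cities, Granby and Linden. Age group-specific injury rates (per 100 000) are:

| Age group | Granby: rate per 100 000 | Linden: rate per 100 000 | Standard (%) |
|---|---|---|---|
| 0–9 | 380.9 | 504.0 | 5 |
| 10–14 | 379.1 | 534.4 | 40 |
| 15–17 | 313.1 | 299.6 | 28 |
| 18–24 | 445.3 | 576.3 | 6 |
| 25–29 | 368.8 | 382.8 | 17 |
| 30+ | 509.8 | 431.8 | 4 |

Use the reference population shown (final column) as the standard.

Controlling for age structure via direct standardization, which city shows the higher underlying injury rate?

Standard weights: 0.05, 0.40, 0.28, 0.06, 0.17, 0.04.
Granby: 0.0500×380.9 + 0.4000×379.1 + 0.2800×313.1 + 0.0600×445.3 + 0.1700×368.8 + 0.0400×509.8 = 368.1590 per 100 000.
Linden: 0.0500×504.0 + 0.4000×534.4 + 0.2800×299.6 + 0.0600×576.3 + 0.1700×382.8 + 0.0400×431.8 = 439.7740 per 100 000.

Linden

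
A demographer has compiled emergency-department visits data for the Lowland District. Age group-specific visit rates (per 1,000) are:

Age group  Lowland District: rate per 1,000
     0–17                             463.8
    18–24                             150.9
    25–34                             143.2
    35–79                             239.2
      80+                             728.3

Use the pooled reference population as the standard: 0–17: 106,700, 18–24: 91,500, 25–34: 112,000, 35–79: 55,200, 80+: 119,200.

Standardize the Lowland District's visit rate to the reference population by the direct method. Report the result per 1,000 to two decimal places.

Standard total = 484,600; weights = 0.2202, 0.1888, 0.2311, 0.1139, 0.2460.
Standardized rate: 0.2202×463.8 + 0.1888×150.9 + 0.2311×143.2 + 0.1139×239.2 + 0.2460×728.3 = 370.0999 per 1,000.

370.10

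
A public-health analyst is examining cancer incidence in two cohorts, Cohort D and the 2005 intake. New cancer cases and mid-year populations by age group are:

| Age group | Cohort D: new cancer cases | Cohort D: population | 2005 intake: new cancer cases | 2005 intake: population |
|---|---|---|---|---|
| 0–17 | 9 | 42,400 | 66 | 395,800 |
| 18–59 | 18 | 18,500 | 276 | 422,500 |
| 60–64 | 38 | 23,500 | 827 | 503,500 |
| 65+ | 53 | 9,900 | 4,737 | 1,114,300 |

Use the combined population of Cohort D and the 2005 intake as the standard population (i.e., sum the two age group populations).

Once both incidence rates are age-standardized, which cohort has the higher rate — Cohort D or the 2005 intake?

Cohort D

Age-specific rates per 100,000 for Cohort D: 21.23, 97.30, 161.70, 535.35.
For the 2005 intake: 16.68, 65.33, 164.25, 425.11.
Combined standard total = 2,530,400; weights = 0.1732, 0.1743, 0.2083, 0.4443.
Cohort D: 0.1732×21.23 + 0.1743×97.30 + 0.2083×161.70 + 0.4443×535.35 = 292.1558 per 100,000.
The 2005 intake: 0.1732×16.68 + 0.1743×65.33 + 0.2083×164.25 + 0.4443×425.11 = 237.3475 per 100,000.
The crude rates (125.13 vs 242.44) would put the 2005 intake higher, but that reflects its age composition; once standardized to a common age structure, Cohort D has the higher underlying rate.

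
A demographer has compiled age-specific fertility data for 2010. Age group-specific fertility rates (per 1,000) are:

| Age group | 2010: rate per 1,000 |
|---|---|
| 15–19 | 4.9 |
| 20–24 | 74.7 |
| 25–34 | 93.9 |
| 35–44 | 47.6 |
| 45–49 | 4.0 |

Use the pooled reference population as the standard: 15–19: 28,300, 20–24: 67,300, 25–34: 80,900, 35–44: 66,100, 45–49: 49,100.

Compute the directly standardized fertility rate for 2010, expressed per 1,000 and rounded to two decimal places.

55.21

Standard total = 291,700; weights = 0.0970, 0.2307, 0.2773, 0.2266, 0.1683.
Standardized rate: 0.0970×4.9 + 0.2307×74.7 + 0.2773×93.9 + 0.2266×47.6 + 0.1683×4.0 = 55.2117 per 1,000.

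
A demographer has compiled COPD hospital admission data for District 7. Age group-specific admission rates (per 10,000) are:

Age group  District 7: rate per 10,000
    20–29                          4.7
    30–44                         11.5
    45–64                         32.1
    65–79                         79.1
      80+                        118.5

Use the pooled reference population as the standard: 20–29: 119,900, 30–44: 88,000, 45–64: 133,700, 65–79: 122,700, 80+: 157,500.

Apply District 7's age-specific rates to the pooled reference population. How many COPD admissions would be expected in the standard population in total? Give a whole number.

Expected COPD admissions = Σ (standard pop × age-specific rate ÷ 10,000)
= 119,900×4.7/10,000 + 88,000×11.5/10,000 + 133,700×32.1/10,000 + 122,700×79.1/10,000 + 157,500×118.5/10,000
= 56.35 + 101.20 + 429.18 + 970.56 + 1866.38 = 3423.66.

3424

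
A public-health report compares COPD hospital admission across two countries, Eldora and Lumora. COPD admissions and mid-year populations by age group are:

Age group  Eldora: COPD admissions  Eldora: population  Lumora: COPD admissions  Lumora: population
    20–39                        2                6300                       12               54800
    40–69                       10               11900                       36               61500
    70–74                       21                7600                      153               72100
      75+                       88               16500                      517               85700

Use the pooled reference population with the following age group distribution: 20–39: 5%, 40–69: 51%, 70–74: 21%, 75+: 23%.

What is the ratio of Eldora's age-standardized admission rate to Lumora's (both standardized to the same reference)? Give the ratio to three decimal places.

1.051

Age-specific rates per 10000 for Eldora: 3.17, 8.40, 27.63, 53.33.
For Lumora: 2.19, 5.85, 21.22, 60.33.
Standard weights: 0.05, 0.51, 0.21, 0.23.
Eldora: 0.0500×3.17 + 0.5100×8.40 + 0.2100×27.63 + 0.2300×53.33 = 22.5137 per 10000.
Lumora: 0.0500×2.19 + 0.5100×5.85 + 0.2100×21.22 + 0.2300×60.33 = 21.4263 per 10000.
Ratio = 22.5137 ÷ 21.4263 = 1.05075.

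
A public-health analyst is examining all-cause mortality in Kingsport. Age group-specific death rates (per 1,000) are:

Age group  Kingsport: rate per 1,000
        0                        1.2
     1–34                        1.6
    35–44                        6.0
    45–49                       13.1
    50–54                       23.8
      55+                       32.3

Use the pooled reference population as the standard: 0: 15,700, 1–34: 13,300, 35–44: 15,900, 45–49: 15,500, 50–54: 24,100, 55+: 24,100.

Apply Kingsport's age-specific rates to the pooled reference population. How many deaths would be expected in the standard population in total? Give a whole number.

Expected deaths = Σ (standard pop × age-specific rate ÷ 1,000)
= 15,700×1.2/1,000 + 13,300×1.6/1,000 + 15,900×6.0/1,000 + 15,500×13.1/1,000 + 24,100×23.8/1,000 + 24,100×32.3/1,000
= 18.84 + 21.28 + 95.40 + 203.05 + 573.58 + 778.43 = 1690.58.

1691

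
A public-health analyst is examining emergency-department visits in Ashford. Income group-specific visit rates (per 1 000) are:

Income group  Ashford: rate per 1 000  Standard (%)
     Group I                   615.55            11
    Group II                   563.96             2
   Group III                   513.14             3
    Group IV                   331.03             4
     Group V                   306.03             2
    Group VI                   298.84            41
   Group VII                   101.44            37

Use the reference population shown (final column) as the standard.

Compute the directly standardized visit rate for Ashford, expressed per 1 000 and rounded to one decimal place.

273.8

Standard weights: 0.11, 0.02, 0.03, 0.04, 0.02, 0.41, 0.37.
Standardized rate: 0.1100×615.55 + 0.0200×563.96 + 0.0300×513.14 + 0.0400×331.03 + 0.0200×306.03 + 0.4100×298.84 + 0.3700×101.44 = 273.8029 per 1 000.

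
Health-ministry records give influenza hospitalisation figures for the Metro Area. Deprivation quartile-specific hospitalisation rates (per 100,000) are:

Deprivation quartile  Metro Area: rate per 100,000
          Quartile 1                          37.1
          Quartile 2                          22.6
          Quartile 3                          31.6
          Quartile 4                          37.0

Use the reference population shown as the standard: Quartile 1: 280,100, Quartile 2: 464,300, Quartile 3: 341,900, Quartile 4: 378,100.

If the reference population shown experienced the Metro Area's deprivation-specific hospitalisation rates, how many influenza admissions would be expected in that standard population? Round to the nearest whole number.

457

Expected influenza admissions = Σ (standard pop × deprivation-specific rate ÷ 100,000)
= 280,100×37.1/100,000 + 464,300×22.6/100,000 + 341,900×31.6/100,000 + 378,100×37.0/100,000
= 103.92 + 104.93 + 108.04 + 139.90 = 456.79.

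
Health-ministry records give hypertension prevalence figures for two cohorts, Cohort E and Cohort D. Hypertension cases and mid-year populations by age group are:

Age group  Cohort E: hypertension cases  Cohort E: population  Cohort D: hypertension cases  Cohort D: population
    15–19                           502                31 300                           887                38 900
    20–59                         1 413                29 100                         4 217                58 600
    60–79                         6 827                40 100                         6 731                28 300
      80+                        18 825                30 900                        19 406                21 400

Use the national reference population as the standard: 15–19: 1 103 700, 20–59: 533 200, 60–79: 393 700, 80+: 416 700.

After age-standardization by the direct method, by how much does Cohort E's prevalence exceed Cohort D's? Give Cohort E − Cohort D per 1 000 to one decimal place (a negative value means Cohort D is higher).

Age-specific rates per 1 000 for Cohort E: 16.038, 48.557, 170.249, 609.223.
For Cohort D: 22.802, 71.962, 237.845, 906.822.
Standard total = 2 447 300; weights = 0.4510, 0.2179, 0.1609, 0.1703.
Cohort E: 0.4510×16.038 + 0.2179×48.557 + 0.1609×170.249 + 0.1703×609.223 = 148.9325 per 1 000.
Cohort D: 0.4510×22.802 + 0.2179×71.962 + 0.1609×237.845 + 0.1703×906.822 = 218.6284 per 1 000.
Difference = 148.9325 − 218.6284 = -69.6959.

-69.7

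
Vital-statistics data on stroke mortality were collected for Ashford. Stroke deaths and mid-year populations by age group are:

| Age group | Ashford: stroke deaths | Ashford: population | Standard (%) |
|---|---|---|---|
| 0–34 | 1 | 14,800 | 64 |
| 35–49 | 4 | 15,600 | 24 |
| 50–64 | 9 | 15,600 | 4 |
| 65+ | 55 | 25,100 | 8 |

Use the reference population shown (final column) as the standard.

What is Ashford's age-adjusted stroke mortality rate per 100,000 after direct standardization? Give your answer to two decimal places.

30.32

Age-specific rates per 100,000 for Ashford: 6.76, 25.64, 57.69, 219.12.
Standard weights: 0.64, 0.24, 0.04, 0.08.
Standardized rate: 0.6400×6.76 + 0.2400×25.64 + 0.0400×57.69 + 0.0800×219.12 = 30.3157 per 100,000.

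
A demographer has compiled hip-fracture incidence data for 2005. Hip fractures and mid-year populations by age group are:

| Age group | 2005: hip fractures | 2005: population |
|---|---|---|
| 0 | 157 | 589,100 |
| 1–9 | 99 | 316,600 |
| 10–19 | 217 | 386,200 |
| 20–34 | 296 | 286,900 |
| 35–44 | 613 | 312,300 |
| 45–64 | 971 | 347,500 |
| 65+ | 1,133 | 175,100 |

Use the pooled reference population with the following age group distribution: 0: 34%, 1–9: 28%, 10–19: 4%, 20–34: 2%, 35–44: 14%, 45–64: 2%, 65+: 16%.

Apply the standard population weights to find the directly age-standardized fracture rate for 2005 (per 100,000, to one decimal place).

158.7

Age-specific rates per 100,000 for 2005: 26.65, 31.27, 56.19, 103.17, 196.29, 279.42, 647.06.
Standard weights: 0.34, 0.28, 0.04, 0.02, 0.14, 0.02, 0.16.
Standardized rate: 0.3400×26.65 + 0.2800×31.27 + 0.0400×56.19 + 0.0200×103.17 + 0.1400×196.29 + 0.0200×279.42 + 0.1600×647.06 = 158.7257 per 100,000.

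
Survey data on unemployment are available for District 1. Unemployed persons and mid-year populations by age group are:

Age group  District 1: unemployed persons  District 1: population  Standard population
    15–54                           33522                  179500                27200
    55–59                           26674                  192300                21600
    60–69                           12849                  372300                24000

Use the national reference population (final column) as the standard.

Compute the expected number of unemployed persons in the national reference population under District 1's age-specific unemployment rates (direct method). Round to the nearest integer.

8904

Age-specific rates per 1000 for District 1: 186.752, 138.710, 34.512.
Expected unemployed persons = Σ (standard pop × age-specific rate ÷ 1000)
= 27200×186.752/1000 + 21600×138.710/1000 + 24000×34.512/1000
= 5079.66 + 2996.14 + 828.30 = 8904.10.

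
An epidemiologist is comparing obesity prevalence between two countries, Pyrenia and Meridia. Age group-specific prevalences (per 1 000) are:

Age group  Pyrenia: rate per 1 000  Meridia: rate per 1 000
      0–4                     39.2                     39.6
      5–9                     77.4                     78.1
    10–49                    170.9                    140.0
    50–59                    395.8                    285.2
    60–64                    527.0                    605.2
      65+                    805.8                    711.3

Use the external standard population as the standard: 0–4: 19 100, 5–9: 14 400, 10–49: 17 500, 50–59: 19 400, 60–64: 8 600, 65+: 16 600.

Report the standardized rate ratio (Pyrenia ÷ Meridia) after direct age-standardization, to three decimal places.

Standard total = 95 600; weights = 0.1998, 0.1506, 0.1831, 0.2029, 0.0900, 0.1736.
Pyrenia: 0.1998×39.2 + 0.1506×77.4 + 0.1831×170.9 + 0.2029×395.8 + 0.0900×527.0 + 0.1736×805.8 = 318.4208 per 1 000.
Meridia: 0.1998×39.6 + 0.1506×78.1 + 0.1831×140.0 + 0.2029×285.2 + 0.0900×605.2 + 0.1736×711.3 = 281.1316 per 1 000.
Ratio = 318.4208 ÷ 281.1316 = 1.13264.

1.133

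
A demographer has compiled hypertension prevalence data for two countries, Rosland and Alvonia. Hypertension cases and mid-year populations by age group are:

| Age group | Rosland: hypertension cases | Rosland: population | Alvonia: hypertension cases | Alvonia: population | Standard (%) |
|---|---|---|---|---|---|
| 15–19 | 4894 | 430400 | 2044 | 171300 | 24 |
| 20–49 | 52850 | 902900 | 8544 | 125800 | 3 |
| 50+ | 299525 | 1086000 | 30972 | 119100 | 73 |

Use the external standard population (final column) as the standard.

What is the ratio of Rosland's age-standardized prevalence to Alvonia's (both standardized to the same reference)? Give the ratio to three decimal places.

1.057

Age-specific rates per 1000 for Rosland: 11.371, 58.534, 275.806.
For Alvonia: 11.932, 67.917, 260.050.
Standard weights: 0.24, 0.03, 0.73.
Rosland: 0.2400×11.371 + 0.0300×58.534 + 0.7300×275.806 = 205.8232 per 1000.
Alvonia: 0.2400×11.932 + 0.0300×67.917 + 0.7300×260.050 = 194.7380 per 1000.
Ratio = 205.8232 ÷ 194.7380 = 1.05692.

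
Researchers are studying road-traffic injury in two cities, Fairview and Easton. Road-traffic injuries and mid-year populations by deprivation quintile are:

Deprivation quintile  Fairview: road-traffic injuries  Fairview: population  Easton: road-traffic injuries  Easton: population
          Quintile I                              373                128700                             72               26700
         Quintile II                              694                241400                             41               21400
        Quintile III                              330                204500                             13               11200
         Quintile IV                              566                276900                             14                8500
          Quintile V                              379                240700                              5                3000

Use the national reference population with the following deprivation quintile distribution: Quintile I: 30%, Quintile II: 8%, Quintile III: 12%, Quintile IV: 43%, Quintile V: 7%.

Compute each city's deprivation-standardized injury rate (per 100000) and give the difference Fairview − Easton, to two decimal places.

35.58

Deprivation-specific rates per 100000 for Fairview: 289.82, 287.49, 161.37, 204.41, 157.46.
For Easton: 269.66, 191.59, 116.07, 164.71, 166.67.
Standard weights: 0.30, 0.08, 0.12, 0.43, 0.07.
Fairview: 0.3000×289.82 + 0.0800×287.49 + 0.1200×161.37 + 0.4300×204.41 + 0.0700×157.46 = 228.2264 per 100000.
Easton: 0.3000×269.66 + 0.0800×191.59 + 0.1200×116.07 + 0.4300×164.71 + 0.0700×166.67 = 192.6447 per 100000.
Difference = 228.2264 − 192.6447 = 35.5817.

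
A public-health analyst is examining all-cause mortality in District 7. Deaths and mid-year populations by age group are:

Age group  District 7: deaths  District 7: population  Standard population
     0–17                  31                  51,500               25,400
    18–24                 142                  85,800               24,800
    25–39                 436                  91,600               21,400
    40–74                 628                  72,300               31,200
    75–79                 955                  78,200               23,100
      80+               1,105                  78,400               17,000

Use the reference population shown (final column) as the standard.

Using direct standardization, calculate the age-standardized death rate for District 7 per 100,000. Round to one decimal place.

665.4

Age-specific rates per 100,000 for District 7: 60.19, 165.50, 475.98, 868.60, 1221.23, 1409.44.
Standard total = 142,900; weights = 0.1777, 0.1735, 0.1498, 0.2183, 0.1617, 0.1190.
Standardized rate: 0.1777×60.19 + 0.1735×165.50 + 0.1498×475.98 + 0.2183×868.60 + 0.1617×1221.23 + 0.1190×1409.44 = 665.4347 per 100,000.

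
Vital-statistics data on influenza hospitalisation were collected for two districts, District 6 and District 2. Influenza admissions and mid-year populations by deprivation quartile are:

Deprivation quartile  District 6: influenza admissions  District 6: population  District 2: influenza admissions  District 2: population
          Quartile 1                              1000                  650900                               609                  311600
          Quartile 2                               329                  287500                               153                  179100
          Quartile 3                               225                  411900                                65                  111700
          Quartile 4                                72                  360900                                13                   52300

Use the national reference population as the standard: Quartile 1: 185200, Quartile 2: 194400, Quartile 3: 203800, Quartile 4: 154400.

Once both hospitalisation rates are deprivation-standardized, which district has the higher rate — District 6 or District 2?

Deprivation-specific rates per 100000 for District 6: 153.63, 114.43, 54.62, 19.95.
For District 2: 195.44, 85.43, 58.19, 24.86.
Standard total = 737800; weights = 0.2510, 0.2635, 0.2762, 0.2093.
District 6: 0.2510×153.63 + 0.2635×114.43 + 0.2762×54.62 + 0.2093×19.95 = 87.9803 per 100000.
District 2: 0.2510×195.44 + 0.2635×85.43 + 0.2762×58.19 + 0.2093×24.86 = 92.8441 per 100000.

District 2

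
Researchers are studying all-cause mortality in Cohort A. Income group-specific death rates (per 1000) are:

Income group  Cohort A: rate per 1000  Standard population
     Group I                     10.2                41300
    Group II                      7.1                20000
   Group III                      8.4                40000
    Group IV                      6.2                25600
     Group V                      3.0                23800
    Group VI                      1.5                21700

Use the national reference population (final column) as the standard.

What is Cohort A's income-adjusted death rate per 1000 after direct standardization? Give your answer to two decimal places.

Standard total = 172400; weights = 0.2396, 0.1160, 0.2320, 0.1485, 0.1381, 0.1259.
Standardized rate: 0.2396×10.2 + 0.1160×7.1 + 0.2320×8.4 + 0.1485×6.2 + 0.1381×3.0 + 0.1259×1.5 = 6.7397 per 1000.

6.74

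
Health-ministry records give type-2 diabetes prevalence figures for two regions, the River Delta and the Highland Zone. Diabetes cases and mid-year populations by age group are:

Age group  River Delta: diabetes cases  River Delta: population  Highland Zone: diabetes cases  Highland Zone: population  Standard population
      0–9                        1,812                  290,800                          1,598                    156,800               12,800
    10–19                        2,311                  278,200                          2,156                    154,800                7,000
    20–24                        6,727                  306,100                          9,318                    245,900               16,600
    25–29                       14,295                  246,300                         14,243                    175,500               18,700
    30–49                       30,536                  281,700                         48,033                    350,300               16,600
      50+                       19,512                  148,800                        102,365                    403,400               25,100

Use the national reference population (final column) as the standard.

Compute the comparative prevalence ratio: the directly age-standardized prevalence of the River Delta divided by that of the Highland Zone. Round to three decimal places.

Age-specific rates per 1,000 for the River Delta: 6.231, 8.307, 21.976, 58.039, 108.399, 131.129.
For the Highland Zone: 10.191, 13.928, 37.893, 81.157, 137.120, 253.756.
Standard total = 96,800; weights = 0.1322, 0.0723, 0.1715, 0.1932, 0.1715, 0.2593.
The River Delta: 0.1322×6.231 + 0.0723×8.307 + 0.1715×21.976 + 0.1932×58.039 + 0.1715×108.399 + 0.2593×131.129 = 68.9959 per 1,000.
The Highland Zone: 0.1322×10.191 + 0.0723×13.928 + 0.1715×37.893 + 0.1932×81.157 + 0.1715×137.120 + 0.2593×253.756 = 113.8435 per 1,000.
Ratio = 68.9959 ÷ 113.8435 = 0.60606.

0.606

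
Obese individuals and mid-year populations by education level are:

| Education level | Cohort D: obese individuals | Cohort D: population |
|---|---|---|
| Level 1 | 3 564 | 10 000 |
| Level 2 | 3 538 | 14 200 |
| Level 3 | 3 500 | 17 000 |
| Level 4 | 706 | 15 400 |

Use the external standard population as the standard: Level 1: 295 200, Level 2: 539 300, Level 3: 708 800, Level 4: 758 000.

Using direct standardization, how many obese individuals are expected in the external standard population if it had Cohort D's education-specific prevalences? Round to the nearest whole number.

Education-specific rates per 1 000 for Cohort D: 356.400, 249.155, 205.882, 45.844.
Expected obese individuals = Σ (standard pop × education-specific rate ÷ 1 000)
= 295 200×356.400/1 000 + 539 300×249.155/1 000 + 708 800×205.882/1 000 + 758 000×45.844/1 000
= 105209.28 + 134369.25 + 145929.41 + 34749.87 = 420257.82.

420258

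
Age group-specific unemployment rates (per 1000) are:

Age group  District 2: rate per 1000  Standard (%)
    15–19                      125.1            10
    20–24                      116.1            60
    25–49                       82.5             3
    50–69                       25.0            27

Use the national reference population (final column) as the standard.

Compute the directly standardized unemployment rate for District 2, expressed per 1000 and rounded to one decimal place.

Standard weights: 0.10, 0.60, 0.03, 0.27.
Standardized rate: 0.1000×125.1 + 0.6000×116.1 + 0.0300×82.5 + 0.2700×25.0 = 91.3950 per 1000.

91.4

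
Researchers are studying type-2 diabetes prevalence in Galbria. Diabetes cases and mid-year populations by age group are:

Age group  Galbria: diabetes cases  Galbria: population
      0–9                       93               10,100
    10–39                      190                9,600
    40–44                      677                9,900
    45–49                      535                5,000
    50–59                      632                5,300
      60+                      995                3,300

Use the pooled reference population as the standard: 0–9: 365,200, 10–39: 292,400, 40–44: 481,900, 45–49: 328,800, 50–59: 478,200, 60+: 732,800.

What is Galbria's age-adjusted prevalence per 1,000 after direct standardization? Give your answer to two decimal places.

Age-specific rates per 1,000 for Galbria: 9.208, 19.792, 68.384, 107.000, 119.245, 301.515.
Standard total = 2,679,300; weights = 0.1363, 0.1091, 0.1799, 0.1227, 0.1785, 0.2735.
Standardized rate: 0.1363×9.208 + 0.1091×19.792 + 0.1799×68.384 + 0.1227×107.000 + 0.1785×119.245 + 0.2735×301.515 = 132.5940 per 1,000.

132.59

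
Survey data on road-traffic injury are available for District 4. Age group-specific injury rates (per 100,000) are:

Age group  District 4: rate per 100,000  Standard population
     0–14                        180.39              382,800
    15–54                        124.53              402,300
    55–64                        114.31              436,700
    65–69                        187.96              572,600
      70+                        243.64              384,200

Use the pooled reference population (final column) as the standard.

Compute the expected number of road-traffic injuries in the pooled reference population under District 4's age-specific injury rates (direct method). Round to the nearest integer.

3703

Expected road-traffic injuries = Σ (standard pop × age-specific rate ÷ 100,000)
= 382,800×180.39/100,000 + 402,300×124.53/100,000 + 436,700×114.31/100,000 + 572,600×187.96/100,000 + 384,200×243.64/100,000
= 690.53 + 500.98 + 499.19 + 1076.26 + 936.06 = 3703.03.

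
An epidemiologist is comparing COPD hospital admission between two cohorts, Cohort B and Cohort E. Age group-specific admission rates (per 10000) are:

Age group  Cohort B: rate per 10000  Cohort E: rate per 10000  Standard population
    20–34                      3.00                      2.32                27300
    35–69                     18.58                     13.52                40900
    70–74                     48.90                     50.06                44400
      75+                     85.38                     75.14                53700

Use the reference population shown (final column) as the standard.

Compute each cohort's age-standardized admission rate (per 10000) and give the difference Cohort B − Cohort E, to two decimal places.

4.35

Standard total = 166300; weights = 0.1642, 0.2459, 0.2670, 0.3229.
Cohort B: 0.1642×3.00 + 0.2459×18.58 + 0.2670×48.90 + 0.3229×85.38 = 45.6878 per 10000.
Cohort E: 0.1642×2.32 + 0.2459×13.52 + 0.2670×50.06 + 0.3229×75.14 = 41.3349 per 10000.
Difference = 45.6878 − 41.3349 = 4.3530.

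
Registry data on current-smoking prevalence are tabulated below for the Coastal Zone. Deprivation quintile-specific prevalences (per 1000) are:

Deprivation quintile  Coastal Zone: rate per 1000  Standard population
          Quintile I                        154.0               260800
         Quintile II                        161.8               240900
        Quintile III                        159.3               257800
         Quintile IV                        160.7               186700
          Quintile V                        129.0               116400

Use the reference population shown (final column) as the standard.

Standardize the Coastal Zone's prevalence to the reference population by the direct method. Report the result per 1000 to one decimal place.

Standard total = 1062600; weights = 0.2454, 0.2267, 0.2426, 0.1757, 0.1095.
Standardized rate: 0.2454×154.0 + 0.2267×161.8 + 0.2426×159.3 + 0.1757×160.7 + 0.1095×129.0 = 155.4928 per 1000.

155.5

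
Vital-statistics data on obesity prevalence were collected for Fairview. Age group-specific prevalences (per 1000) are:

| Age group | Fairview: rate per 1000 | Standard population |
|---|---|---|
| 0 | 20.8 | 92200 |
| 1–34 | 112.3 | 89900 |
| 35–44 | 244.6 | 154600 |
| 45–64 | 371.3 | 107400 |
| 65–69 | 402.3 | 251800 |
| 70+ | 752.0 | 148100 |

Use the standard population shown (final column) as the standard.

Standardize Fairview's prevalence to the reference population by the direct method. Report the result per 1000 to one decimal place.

Standard total = 844000; weights = 0.1092, 0.1065, 0.1832, 0.1273, 0.2983, 0.1755.
Standardized rate: 0.1092×20.8 + 0.1065×112.3 + 0.1832×244.6 + 0.1273×371.3 + 0.2983×402.3 + 0.1755×752.0 = 358.2662 per 1000.

358.3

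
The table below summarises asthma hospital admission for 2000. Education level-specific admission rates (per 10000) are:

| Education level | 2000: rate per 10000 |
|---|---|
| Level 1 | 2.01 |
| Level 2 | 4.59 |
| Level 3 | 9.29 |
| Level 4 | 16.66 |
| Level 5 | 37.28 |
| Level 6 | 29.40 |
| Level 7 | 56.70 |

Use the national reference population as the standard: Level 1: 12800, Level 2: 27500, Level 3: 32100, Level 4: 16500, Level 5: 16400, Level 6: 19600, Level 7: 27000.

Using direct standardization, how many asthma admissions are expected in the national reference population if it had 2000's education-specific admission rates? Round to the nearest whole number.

Expected asthma admissions = Σ (standard pop × education-specific rate ÷ 10000)
= 12800×2.01/10000 + 27500×4.59/10000 + 32100×9.29/10000 + 16500×16.66/10000 + 16400×37.28/10000 + 19600×29.40/10000 + 27000×56.70/10000
= 2.57 + 12.62 + 29.82 + 27.49 + 61.14 + 57.62 + 153.09 = 344.36.

344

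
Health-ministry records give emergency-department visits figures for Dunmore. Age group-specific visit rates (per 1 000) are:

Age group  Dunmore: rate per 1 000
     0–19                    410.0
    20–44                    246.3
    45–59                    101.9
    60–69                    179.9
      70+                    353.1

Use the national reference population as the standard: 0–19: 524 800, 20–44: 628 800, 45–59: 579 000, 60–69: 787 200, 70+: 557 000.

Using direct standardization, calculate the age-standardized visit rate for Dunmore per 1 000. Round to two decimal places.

249.39

Standard total = 3 076 800; weights = 0.1706, 0.2044, 0.1882, 0.2559, 0.1810.
Standardized rate: 0.1706×410.0 + 0.2044×246.3 + 0.1882×101.9 + 0.2559×179.9 + 0.1810×353.1 = 249.3940 per 1 000.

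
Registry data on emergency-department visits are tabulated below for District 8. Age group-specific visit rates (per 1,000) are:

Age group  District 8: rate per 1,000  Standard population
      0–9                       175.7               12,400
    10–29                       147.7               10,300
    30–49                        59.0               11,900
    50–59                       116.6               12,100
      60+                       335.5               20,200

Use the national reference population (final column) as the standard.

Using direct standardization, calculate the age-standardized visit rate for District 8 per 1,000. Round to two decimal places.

188.19

Standard total = 66,900; weights = 0.1854, 0.1540, 0.1779, 0.1809, 0.3019.
Standardized rate: 0.1854×175.7 + 0.1540×147.7 + 0.1779×59.0 + 0.1809×116.6 + 0.3019×335.5 = 188.1921 per 1,000.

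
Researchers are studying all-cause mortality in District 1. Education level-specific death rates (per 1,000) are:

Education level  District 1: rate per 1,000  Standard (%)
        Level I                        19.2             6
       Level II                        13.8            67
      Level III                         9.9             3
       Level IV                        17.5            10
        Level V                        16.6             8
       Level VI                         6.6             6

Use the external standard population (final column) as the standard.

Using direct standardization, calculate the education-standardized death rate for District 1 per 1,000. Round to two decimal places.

Standard weights: 0.06, 0.67, 0.03, 0.10, 0.08, 0.06.
Standardized rate: 0.0600×19.2 + 0.6700×13.8 + 0.0300×9.9 + 0.1000×17.5 + 0.0800×16.6 + 0.0600×6.6 = 14.1690 per 1,000.

14.17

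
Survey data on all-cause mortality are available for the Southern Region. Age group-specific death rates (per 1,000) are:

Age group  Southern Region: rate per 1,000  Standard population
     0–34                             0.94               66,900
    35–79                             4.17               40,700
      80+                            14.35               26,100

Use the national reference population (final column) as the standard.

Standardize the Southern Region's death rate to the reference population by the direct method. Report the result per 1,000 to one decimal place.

4.5

Standard total = 133,700; weights = 0.5004, 0.3044, 0.1952.
Standardized rate: 0.5004×0.94 + 0.3044×4.17 + 0.1952×14.35 = 4.5411 per 1,000.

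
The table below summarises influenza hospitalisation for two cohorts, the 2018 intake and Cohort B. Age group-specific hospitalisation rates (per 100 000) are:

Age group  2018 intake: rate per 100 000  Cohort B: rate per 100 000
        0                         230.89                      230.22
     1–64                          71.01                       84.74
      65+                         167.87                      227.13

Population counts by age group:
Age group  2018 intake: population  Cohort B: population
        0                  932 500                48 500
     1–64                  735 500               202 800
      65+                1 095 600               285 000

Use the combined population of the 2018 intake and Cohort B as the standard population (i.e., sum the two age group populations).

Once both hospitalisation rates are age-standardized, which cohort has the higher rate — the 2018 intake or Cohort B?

Combined standard total = 3 299 900; weights = 0.2973, 0.2843, 0.4184.
The 2018 intake: 0.2973×230.89 + 0.2843×71.01 + 0.4184×167.87 = 159.0633 per 100 000.
Cohort B: 0.2973×230.22 + 0.2843×84.74 + 0.4184×227.13 = 187.5612 per 100 000.

Cohort B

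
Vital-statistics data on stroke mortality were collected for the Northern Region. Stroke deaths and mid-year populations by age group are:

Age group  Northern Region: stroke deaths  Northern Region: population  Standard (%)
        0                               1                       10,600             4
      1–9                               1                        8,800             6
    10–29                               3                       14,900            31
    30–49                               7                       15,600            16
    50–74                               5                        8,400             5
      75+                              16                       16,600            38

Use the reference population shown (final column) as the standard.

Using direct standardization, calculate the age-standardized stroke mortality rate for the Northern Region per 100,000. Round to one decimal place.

54.1

Age-specific rates per 100,000 for the Northern Region: 9.43, 11.36, 20.13, 44.87, 59.52, 96.39.
Standard weights: 0.04, 0.06, 0.31, 0.16, 0.05, 0.38.
Standardized rate: 0.0400×9.43 + 0.0600×11.36 + 0.3100×20.13 + 0.1600×44.87 + 0.0500×59.52 + 0.3800×96.39 = 54.0830 per 100,000.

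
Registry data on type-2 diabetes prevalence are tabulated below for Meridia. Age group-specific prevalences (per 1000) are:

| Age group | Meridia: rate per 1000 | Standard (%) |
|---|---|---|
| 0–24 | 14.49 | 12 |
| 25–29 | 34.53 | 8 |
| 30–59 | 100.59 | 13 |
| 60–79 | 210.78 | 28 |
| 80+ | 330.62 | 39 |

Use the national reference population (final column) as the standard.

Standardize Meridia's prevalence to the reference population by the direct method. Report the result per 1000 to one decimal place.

Standard weights: 0.12, 0.08, 0.13, 0.28, 0.39.
Standardized rate: 0.1200×14.49 + 0.0800×34.53 + 0.1300×100.59 + 0.2800×210.78 + 0.3900×330.62 = 205.5381 per 1000.

205.5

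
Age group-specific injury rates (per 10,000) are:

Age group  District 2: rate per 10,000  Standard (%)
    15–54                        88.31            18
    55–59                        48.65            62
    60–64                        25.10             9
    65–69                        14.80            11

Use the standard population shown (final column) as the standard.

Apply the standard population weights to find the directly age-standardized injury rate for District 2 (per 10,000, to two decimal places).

Standard weights: 0.18, 0.62, 0.09, 0.11.
Standardized rate: 0.1800×88.31 + 0.6200×48.65 + 0.0900×25.10 + 0.1100×14.80 = 49.9458 per 10,000.

49.95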